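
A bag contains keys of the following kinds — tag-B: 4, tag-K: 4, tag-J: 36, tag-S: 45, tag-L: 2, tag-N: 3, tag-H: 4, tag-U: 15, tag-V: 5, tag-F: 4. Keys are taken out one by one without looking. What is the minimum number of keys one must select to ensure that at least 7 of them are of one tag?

Put each drawn key into a box by tag. The largest draw with every box below 7 takes min(count, 6) from each tag; tags with fewer than 6 contribute all they have.
Σ min(cᵢ, 6) = 4 + 4 + 6 + 6 + 2 + 3 + 4 + 6 + 5 + 4 = 44.
Draw number 44 + 1 = 45 must push one box to 7.

45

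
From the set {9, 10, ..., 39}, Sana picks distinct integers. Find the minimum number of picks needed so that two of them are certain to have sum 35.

23

Two chosen integers sum to 35 exactly when both halves of some pair {x, 35−x} with 9 ≤ x ≤ 35−x ≤ 26 are chosen — 9 such pairs.
The remaining 13 elements (those with no distinct partner in range) can never complete a 35-sum, so the worst case takes all of them and one from each pair: 13 + 9 = 22.
By the pigeonhole principle, the 23rd integer has to be the second member of some pair, so 22 + 1 = 23.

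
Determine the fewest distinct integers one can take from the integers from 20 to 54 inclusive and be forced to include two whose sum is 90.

27

Two chosen integers sum to 90 exactly when both halves of some pair {x, 90−x} with 36 ≤ x ≤ 90−x ≤ 54 are chosen — 9 such pairs.
The remaining 17 elements (those with no distinct partner in range) can never complete a 90-sum, so the worst case takes all of them and one from each pair: 17 + 9 = 26.
The 27th integer has to be the second member of some pair, so 26 + 1 = 27.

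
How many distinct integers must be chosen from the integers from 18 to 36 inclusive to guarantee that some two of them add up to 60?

14

Group the elements by complementary pair {x, 60−x}: {24,36}, {25,35}, {26,34}, …, giving 6 two-element pairs, the single value 30 (it cannot pair with itself since the integers are distinct), and 6 integers whose partner 60−x falls outside [18,36].
Treating each of those 13 groups as a pigeonhole, one can pick one integer per group — 13 integers — with no two summing to 60.
The 14th integer lands in an occupied pair, forcing a sum of 60.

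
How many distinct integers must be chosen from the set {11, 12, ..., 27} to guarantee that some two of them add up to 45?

Group the elements by complementary pair {x, 45−x}: {18,27}, {19,26}, {20,25}, …, giving 5 two-element pairs and 7 integers whose partner 45−x falls outside [11,27].
Treating each of those 12 groups as a pigeonhole, one can pick one integer per group — 12 integers — with no two summing to 45.
The 13th integer lands in an occupied pair, forcing a sum of 45.

13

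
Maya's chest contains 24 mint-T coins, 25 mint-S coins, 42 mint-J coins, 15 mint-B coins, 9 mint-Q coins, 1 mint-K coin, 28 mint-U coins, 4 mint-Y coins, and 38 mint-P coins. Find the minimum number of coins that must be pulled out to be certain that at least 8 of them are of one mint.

55

By the pigeonhole principle, the 9 mints are the holes; the coins drawn are the pigeons.
To avoid 8 of any one mint, the worst case takes at most 7 of each mint, or every coin of a mint that has fewer than 7.
That gives 7 + 7 + 7 + 7 + 7 + 1 + 7 + 4 + 7 = 54 coins with no mint reaching 8.
The next coin forces some mint to 8, so 54 + 1 = 55.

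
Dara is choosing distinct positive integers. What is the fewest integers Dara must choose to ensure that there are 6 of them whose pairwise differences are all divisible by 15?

Integers whose pairwise differences are multiples of 15 are exactly those sharing a remainder mod 15. By pigeonhole, the 15 residue classes mod 15 are the pigeonholes.
With 75 integers one could put 5 in each residue class and have no class reach 6.
The 76th integer pushes some class to 6, so 15·5 + 1 = 76.

76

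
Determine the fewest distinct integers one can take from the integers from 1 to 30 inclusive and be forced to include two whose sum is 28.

18

Group the elements by complementary pair {x, 28−x}: {1,27}, {2,26}, {3,25}, …, giving 13 two-element pairs; the single value 14 (it cannot pair with itself since the integers are distinct); and 3 integers whose partner 28−x falls outside [1,30].
By pigeonhole, treating each of those 17 groups as a pigeonhole, one can pick one integer per group — 17 integers — with no two summing to 28.
The 18th integer lands in an occupied pair, forcing a sum of 28.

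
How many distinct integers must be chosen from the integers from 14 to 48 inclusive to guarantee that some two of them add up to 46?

Two chosen integers sum to 46 exactly when both halves of some pair {x, 46−x} with 14 ≤ x ≤ 46−x ≤ 32 are chosen — 9 such pairs.
The remaining 17 elements (those with no distinct partner in range) can never complete a 46-sum, so the worst case takes all of them and one from each pair: 17 + 9 = 26.
By the pigeonhole principle, the 27th integer has to be the second member of some pair, so 26 + 1 = 27.

27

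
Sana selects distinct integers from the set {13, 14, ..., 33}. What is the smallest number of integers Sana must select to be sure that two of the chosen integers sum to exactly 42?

Two chosen integers sum to 42 exactly when both halves of some pair {x, 42−x} with 13 ≤ x ≤ 42−x ≤ 29 are chosen — 8 such pairs.
The remaining 5 elements (those with no distinct partner in range) can never complete a 42-sum, so the worst case takes all of them and one from each pair: 5 + 8 = 13.
The 14th integer has to be the second member of some pair, so 13 + 1 = 14.

14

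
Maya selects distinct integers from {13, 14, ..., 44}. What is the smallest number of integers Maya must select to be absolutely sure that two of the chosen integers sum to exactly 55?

Two chosen integers sum to 55 exactly when both halves of some pair {x, 55−x} with 13 ≤ x ≤ 55−x ≤ 42 are chosen — 15 such pairs.
The remaining 2 elements (those with no distinct partner in range) can never complete a 55-sum, so the worst case takes all of them and one from each pair: 2 + 15 = 17.
The 18th integer has to be the second member of some pair, so 17 + 1 = 18.

18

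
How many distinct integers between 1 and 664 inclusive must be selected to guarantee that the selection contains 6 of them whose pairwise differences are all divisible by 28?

141

Integers whose pairwise differences are multiples of 28 are exactly those sharing a remainder mod 28. The 28 residue classes mod 28 are the pigeonholes.
With 140 integers one could put 5 in each residue class and have no class reach 6.
The 141st integer pushes some class to 6, so 28·5 + 1 = 141.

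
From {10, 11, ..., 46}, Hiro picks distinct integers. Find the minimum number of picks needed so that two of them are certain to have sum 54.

Group the elements by complementary pair {x, 54−x}: {10,44}, {11,43}, {12,42}, …, giving 17 two-element pairs, the single value 27 (it cannot pair with itself since the integers are distinct), and 2 integers whose partner 54−x falls outside [10,46].
Treating each of those 20 groups as a pigeonhole, one can pick one integer per group — 20 integers — with no two summing to 54.
The 21st integer lands in an occupied pair, forcing a sum of 54.

21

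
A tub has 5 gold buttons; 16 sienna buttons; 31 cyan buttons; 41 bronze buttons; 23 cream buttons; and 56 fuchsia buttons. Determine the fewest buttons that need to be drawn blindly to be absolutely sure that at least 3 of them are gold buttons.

In the worst case for collecting gold buttons, every non-gold button comes out first.
There are 16 + 31 + 41 + 23 + 56 = 167 non-gold buttons altogether.
After those, each further button must be gold, so 167 + 3 = 170 draws guarantee 3 gold buttons.

170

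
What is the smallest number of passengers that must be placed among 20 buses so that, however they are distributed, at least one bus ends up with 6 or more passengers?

With 100 passengers one could put exactly 5 in each of the 20 buses, and no bus would reach 6.
Pigeonhole: one more passenger must land in a bus that already has 5, giving it 6.
So 20 × 5 + 1 = 101 passengers are required.

101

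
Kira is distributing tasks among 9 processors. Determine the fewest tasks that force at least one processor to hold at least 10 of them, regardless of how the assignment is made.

With 81 tasks one could put exactly 9 in each of the 9 processors, and no processor would reach 10.
Pigeonhole: one more task must land in a processor that already has 9, giving it 10.
So 9 × 9 + 1 = 82 tasks are required.

82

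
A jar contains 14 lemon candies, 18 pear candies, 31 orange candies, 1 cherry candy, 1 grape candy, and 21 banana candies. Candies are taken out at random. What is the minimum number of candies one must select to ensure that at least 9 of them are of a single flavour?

35

Put each drawn candy into a box by flavour. The largest draw with every box below 9 takes min(count, 8) from each flavour; flavours with fewer than 8 contribute all they have.
Σ min(cᵢ, 8) = 8 + 8 + 8 + 1 + 1 + 8 = 34.
Draw number 34 + 1 = 35 must push one box to 9.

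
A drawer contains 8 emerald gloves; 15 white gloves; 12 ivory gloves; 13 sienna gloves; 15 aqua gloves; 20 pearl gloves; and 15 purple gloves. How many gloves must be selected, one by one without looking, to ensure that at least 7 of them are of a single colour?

43

An adversary could hand out at most 6 gloves per colour: 6 + 6 + 6 + 6 + 6 + 6 + 6 = 42 gloves and still no colour has 7.
One more glove lands in a colour already at 6, so 43 draws are enough and 42 are not.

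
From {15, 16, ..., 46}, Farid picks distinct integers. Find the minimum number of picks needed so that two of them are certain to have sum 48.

Group the elements by complementary pair {x, 48−x}: {15,33}, {16,32}, {17,31}, …, giving 9 two-element pairs, the single value 24 (it cannot pair with itself since the integers are distinct), and 13 integers whose partner 48−x falls outside [15,46].
By the pigeonhole principle, treating each of those 23 groups as a pigeonhole, one can pick one integer per group — 23 integers — with no two summing to 48.
The 24th integer lands in an occupied pair, forcing a sum of 48.

24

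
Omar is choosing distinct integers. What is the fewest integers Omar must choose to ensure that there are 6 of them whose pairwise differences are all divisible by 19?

Integers whose pairwise differences are multiples of 19 are exactly those sharing a remainder mod 19. By pigeonhole, the 19 residue classes mod 19 are the pigeonholes.
With 95 integers one could put 5 in each residue class and have no class reach 6.
The 96th integer pushes some class to 6, so 19·5 + 1 = 96.

96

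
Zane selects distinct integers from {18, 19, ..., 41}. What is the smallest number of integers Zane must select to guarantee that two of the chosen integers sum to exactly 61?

14

Group the elements by complementary pair {x, 61−x}: {20,41}, {21,40}, {22,39}, …, giving 11 two-element pairs and 2 integers whose partner 61−x falls outside [18,41].
Pigeonhole: treating each of those 13 groups as a pigeonhole, one can pick one integer per group — 13 integers — with no two summing to 61.
The 14th integer lands in an occupied pair, forcing a sum of 61.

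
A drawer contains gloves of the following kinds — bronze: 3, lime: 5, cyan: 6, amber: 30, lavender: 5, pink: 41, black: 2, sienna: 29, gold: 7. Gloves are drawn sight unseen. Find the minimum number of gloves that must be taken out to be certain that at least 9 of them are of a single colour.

53

Put each drawn glove into a box by colour. The largest draw with every box below 9 takes min(count, 8) from each colour; colours with fewer than 8 contribute all they have.
Σ min(cᵢ, 8) = 3 + 5 + 6 + 8 + 5 + 8 + 2 + 8 + 7 = 52.
Draw number 52 + 1 = 53 must push one box to 9.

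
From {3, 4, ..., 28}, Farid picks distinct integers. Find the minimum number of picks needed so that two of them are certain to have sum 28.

16

Two chosen integers sum to 28 exactly when both halves of some pair {x, 28−x} with 3 ≤ x ≤ 28−x ≤ 25 are chosen — 11 such pairs.
The remaining 4 elements (those with no distinct partner in range) can never complete a 28-sum, so the worst case takes all of them and one from each pair: 4 + 11 = 15.
The 16th integer has to be the second member of some pair, so 15 + 1 = 16.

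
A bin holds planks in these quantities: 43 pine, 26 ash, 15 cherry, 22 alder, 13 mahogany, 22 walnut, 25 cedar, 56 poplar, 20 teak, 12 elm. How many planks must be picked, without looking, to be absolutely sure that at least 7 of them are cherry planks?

246

In the worst case for collecting cherry planks, every non-cherry plank comes out first.
There are 43 + 26 + 22 + 13 + 22 + 25 + 56 + 20 + 12 = 239 non-cherry planks altogether.
After those, each further plank must be cherry, so 239 + 7 = 246 draws guarantee 7 cherry planks.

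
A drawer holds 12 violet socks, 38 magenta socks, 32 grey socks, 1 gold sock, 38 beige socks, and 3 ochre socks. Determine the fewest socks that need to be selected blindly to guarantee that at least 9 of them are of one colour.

37

By pigeonhole, the 6 colours are the holes; the socks drawn are the pigeons.
To avoid 9 of any one colour, the worst case takes at most 8 of each colour, or every sock of a colour that has fewer than 8.
That gives 8 + 8 + 8 + 1 + 8 + 3 = 36 socks with no colour reaching 9.
The next sock forces some colour to 9, so 36 + 1 = 37.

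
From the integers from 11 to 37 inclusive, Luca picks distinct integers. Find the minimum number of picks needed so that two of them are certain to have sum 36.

Group the elements by complementary pair {x, 36−x}: {11,25}, {12,24}, {13,23}, …, giving 7 two-element pairs, the single value 18 (it cannot pair with itself since the integers are distinct), and 12 integers whose partner 36−x falls outside [11,37].
Treating each of those 20 groups as a pigeonhole, one can pick one integer per group — 20 integers — with no two summing to 36.
The 21st integer lands in an occupied pair, forcing a sum of 36.

21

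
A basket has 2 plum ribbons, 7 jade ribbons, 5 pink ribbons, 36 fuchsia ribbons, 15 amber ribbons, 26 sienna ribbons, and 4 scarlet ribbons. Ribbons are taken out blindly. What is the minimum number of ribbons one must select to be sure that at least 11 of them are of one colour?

By pigeonhole, put each drawn ribbon into a box by colour. The largest draw with every box below 11 takes min(count, 10) from each colour; colours with fewer than 10 contribute all they have.
Σ min(cᵢ, 10) = 2 + 7 + 5 + 10 + 10 + 10 + 4 = 48.
Draw number 48 + 1 = 49 must push one box to 11.

49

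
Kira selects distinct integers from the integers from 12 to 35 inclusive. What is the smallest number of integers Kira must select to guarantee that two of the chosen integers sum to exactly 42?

Group the elements by complementary pair {x, 42−x}: {12,30}, {13,29}, {14,28}, …, giving 9 two-element pairs, the single value 21 (it cannot pair with itself since the integers are distinct), and 5 integers whose partner 42−x falls outside [12,35].
Treating each of those 15 groups as a pigeonhole, one can pick one integer per group — 15 integers — with no two summing to 42.
The 16th integer lands in an occupied pair, forcing a sum of 42.

16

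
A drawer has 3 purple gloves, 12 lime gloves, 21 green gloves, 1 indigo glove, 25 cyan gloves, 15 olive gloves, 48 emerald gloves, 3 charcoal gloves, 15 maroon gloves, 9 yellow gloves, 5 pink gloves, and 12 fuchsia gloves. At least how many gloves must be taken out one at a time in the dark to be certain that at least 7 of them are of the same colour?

By the pigeonhole principle, the 12 colours are the holes; the gloves drawn are the pigeons.
To avoid 7 of any one colour, the worst case takes at most 6 of each colour, or every glove of a colour that has fewer than 6.
That gives 3 + 6 + 6 + 1 + 6 + 6 + 6 + 3 + 6 + 6 + 5 + 6 = 60 gloves with no colour reaching 7.
The next glove forces some colour to 7, so 60 + 1 = 61.

61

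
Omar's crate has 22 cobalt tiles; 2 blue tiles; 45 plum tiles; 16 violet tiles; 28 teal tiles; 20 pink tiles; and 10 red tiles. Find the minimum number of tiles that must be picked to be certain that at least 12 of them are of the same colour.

68

By the pigeonhole principle, the 7 colours are the holes; the tiles drawn are the pigeons.
To avoid 12 of any one colour, the worst case takes at most 11 of each colour, or every tile of a colour that has fewer than 11.
That gives 11 + 2 + 11 + 11 + 11 + 11 + 10 = 67 tiles with no colour reaching 12.
The next tile forces some colour to 12, so 67 + 1 = 68.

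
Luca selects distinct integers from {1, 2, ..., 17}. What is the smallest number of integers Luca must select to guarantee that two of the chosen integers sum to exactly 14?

Group the elements by complementary pair {x, 14−x}: {1,13}, {2,12}, {3,11}, …, giving 6 two-element pairs, the single value 7 (it cannot pair with itself since the integers are distinct), and 4 integers whose partner 14−x falls outside [1,17].
Treating each of those 11 groups as a pigeonhole, one can pick one integer per group — 11 integers — with no two summing to 14.
The 12th integer lands in an occupied pair, forcing a sum of 14.

12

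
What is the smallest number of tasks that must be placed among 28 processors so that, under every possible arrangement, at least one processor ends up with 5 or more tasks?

With 112 tasks one could put exactly 4 in each of the 28 processors, and no processor would reach 5.
By the pigeonhole principle, one more task must land in a processor that already has 4, giving it 5.
So 28 × 4 + 1 = 113 tasks are required.

113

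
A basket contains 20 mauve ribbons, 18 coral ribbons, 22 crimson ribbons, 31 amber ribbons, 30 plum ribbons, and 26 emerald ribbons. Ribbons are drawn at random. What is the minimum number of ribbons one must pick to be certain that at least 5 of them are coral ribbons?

134

In the worst case for collecting coral ribbons, every non-coral ribbon comes out first.
There are 20 + 22 + 31 + 30 + 26 = 129 non-coral ribbons altogether.
After those, each further ribbon must be coral, so 129 + 5 = 134 draws guarantee 5 coral ribbons.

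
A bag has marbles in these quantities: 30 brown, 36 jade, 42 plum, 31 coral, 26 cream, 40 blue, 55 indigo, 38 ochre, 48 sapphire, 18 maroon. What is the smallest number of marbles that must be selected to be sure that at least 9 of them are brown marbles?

343

In the worst case for collecting brown marbles, every non-brown marble comes out first.
There are 36 + 42 + 31 + 26 + 40 + 55 + 38 + 48 + 18 = 334 non-brown marbles altogether.
After those, each further marble must be brown, so 334 + 9 = 343 draws guarantee 9 brown marbles.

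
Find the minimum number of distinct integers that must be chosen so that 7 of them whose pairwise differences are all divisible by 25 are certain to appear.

151

Integers whose pairwise differences are multiples of 25 are exactly those sharing a remainder mod 25. By the pigeonhole principle, the 25 residue classes mod 25 are the pigeonholes.
With 150 integers one could put 6 in each residue class and have no class reach 7.
The 151st integer pushes some class to 7, so 25·6 + 1 = 151.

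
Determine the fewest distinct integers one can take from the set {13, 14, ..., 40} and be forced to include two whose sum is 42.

21

Two chosen integers sum to 42 exactly when both halves of some pair {x, 42−x} with 13 ≤ x ≤ 42−x ≤ 29 are chosen — 8 such pairs.
The remaining 12 elements (those with no distinct partner in range) can never complete a 42-sum, so the worst case takes all of them and one from each pair: 12 + 8 = 20.
The 21st integer has to be the second member of some pair, so 20 + 1 = 21.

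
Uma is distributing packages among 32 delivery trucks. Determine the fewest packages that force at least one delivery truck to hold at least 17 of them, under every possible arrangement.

513

With 512 packages one could put exactly 16 in each of the 32 delivery trucks, and no delivery truck would reach 17.
Pigeonhole: one more package must land in a delivery truck that already has 16, giving it 17.
So 32 × 16 + 1 = 513 packages are required.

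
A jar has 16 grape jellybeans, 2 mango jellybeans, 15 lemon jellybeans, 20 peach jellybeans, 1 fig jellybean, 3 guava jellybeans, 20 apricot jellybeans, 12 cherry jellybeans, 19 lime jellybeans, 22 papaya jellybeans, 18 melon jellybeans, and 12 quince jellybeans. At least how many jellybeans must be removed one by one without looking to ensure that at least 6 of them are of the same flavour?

52

Pigeonhole: put each drawn jellybean into a box by flavour. The largest draw with every box below 6 takes min(count, 5) from each flavour; flavours with fewer than 5 contribute all they have.
Σ min(cᵢ, 5) = 5 + 2 + 5 + 5 + 1 + 3 + 5 + 5 + 5 + 5 + 5 + 5 = 51.
Draw number 51 + 1 = 52 must push one box to 6.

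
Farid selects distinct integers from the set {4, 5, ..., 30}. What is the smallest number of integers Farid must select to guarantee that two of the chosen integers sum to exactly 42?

A set avoiding the sum 42 can contain at most one of each pair {x, 42−x}, plus the 9 elements whose complement lies outside the range or equal to its own complement.
The integers 4, …, 21 (18 of them) are such a set: any two sum to at least 4+5 = 9 and at most 20+21 = 41 < 42.
Any 19th integer completes one of the 9 pairs, so 19 choices force a sum of 42.

19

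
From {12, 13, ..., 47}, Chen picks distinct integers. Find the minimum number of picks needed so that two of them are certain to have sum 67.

23

A set avoiding the sum 67 can contain at most one of each pair {x, 67−x}, plus the 8 elements whose complement lies outside the range.
The integers 12, …, 33 (22 of them) are such a set: any two sum to at least 12+13 = 25 and at most 32+33 = 65 < 67.
Pigeonhole: any 23rd integer completes one of the 14 pairs, so 23 choices force a sum of 67.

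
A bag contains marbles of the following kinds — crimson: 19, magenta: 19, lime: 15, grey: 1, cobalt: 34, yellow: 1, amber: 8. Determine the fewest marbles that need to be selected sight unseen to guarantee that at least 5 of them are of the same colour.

23

An adversary could hand out at most 4 marbles per colour (grey, yellow run out sooner): 4 + 4 + 4 + 1 + 4 + 1 + 4 = 22 marbles and still no colour has 5.
One more marble lands in a colour already at 4, so 23 draws are enough and 22 are not.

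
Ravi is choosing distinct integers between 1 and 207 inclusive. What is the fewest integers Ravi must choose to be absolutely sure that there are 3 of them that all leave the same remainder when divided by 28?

57

The 28 residue classes mod 28 are the pigeonholes.
With 56 integers one could put 2 in each residue class and have no class reach 3.
The 57th integer pushes some class to 3, so 28·2 + 1 = 57.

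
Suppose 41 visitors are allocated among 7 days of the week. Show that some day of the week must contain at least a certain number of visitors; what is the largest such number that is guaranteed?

6

The 7 days of the week are the holes and the 41 visitors are the pigeons.
If every day of the week held at most 5 visitors, the total would be at most 7 × 5 = 35, which is less than 41.
So some day of the week holds at least ⌈41/7⌉ = 6 visitors.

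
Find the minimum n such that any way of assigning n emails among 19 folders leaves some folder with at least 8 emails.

With 133 emails one could put exactly 7 in each of the 19 folders, and no folder would reach 8.
By the pigeonhole principle, one more email must land in a folder that already has 7, giving it 8.
So 19 × 7 + 1 = 134 emails are required.

134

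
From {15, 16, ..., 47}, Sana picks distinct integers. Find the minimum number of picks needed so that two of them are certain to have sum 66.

Group the elements by complementary pair {x, 66−x}: {19,47}, {20,46}, {21,45}, …, giving 14 two-element pairs, the single value 33 (it cannot pair with itself since the integers are distinct), and 4 integers whose partner 66−x falls outside [15,47].
By pigeonhole, treating each of those 19 groups as a pigeonhole, one can pick one integer per group — 19 integers — with no two summing to 66.
The 20th integer lands in an occupied pair, forcing a sum of 66.

20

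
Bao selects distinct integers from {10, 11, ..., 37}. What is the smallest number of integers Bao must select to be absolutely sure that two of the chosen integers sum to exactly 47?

A set avoiding the sum 47 can contain at most one of each pair {x, 47−x}.
The integers 24, …, 37 (14 of them) are such a set: any two sum to at least 24+25 = 49 > 47.
Any 15th integer completes one of the 14 pairs, so 15 choices force a sum of 47.

15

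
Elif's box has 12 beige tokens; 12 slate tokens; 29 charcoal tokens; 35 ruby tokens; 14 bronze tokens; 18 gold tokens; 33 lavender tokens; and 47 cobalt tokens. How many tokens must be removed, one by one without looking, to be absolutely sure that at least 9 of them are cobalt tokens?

In the worst case for collecting cobalt tokens, every non-cobalt token comes out first.
There are 12 + 12 + 29 + 35 + 14 + 18 + 33 = 153 non-cobalt tokens altogether.
After those, each further token must be cobalt, so 153 + 9 = 162 draws guarantee 9 cobalt tokens.

162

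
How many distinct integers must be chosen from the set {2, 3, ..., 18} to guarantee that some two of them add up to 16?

12

A set avoiding the sum 16 can contain at most one of each pair {x, 16−x}, plus the 5 elements whose complement lies outside the range or equal to its own complement.
The integers 8, …, 18 (11 of them) are such a set: any two sum to at least 8+9 = 17 > 16.
Pigeonhole: any 12th integer completes one of the 6 pairs, so 12 choices force a sum of 16.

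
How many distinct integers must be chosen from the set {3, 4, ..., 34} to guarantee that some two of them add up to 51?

24

Two chosen integers sum to 51 exactly when both halves of some pair {x, 51−x} with 17 ≤ x ≤ 51−x ≤ 34 are chosen — 9 such pairs.
The remaining 14 elements (those with no distinct partner in range) can never complete a 51-sum, so the worst case takes all of them and one from each pair: 14 + 9 = 23.
The 24th integer has to be the second member of some pair, so 23 + 1 = 24.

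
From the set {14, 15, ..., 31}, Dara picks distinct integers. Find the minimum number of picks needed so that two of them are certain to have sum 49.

12

Group the elements by complementary pair {x, 49−x}: {18,31}, {19,30}, {20,29}, …, giving 7 two-element pairs and 4 integers whose partner 49−x falls outside [14,31].
Pigeonhole: treating each of those 11 groups as a pigeonhole, one can pick one integer per group — 11 integers — with no two summing to 49.
The 12th integer lands in an occupied pair, forcing a sum of 49.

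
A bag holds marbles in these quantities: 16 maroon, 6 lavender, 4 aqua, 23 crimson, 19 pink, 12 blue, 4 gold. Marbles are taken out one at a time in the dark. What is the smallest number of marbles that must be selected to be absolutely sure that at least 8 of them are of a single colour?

43

The 7 colours are the holes; the marbles drawn are the pigeons.
To avoid 8 of any one colour, the worst case takes at most 7 of each colour, or every marble of a colour that has fewer than 7.
That gives 7 + 6 + 4 + 7 + 7 + 7 + 4 = 42 marbles with no colour reaching 8.
The next marble forces some colour to 8, so 42 + 1 = 43.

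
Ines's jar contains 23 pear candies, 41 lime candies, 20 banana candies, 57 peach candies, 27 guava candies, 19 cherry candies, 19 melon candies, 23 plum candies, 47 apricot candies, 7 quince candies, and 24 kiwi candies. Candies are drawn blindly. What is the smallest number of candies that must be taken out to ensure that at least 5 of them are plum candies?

289

In the worst case for collecting plum candies, every non-plum candy comes out first.
There are 23 + 41 + 20 + 57 + 27 + 19 + 19 + 47 + 7 + 24 = 284 non-plum candies altogether.
After those, each further candy must be plum, so 284 + 5 = 289 draws guarantee 5 plum candies.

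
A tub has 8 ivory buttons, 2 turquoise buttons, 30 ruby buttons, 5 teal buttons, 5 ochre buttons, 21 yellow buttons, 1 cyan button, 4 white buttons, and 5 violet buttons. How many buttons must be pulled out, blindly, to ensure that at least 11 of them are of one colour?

Pigeonhole: the 9 colours are the holes; the buttons drawn are the pigeons.
To avoid 11 of any one colour, the worst case takes at most 10 of each colour, or every button of a colour that has fewer than 10.
That gives 8 + 2 + 10 + 5 + 5 + 10 + 1 + 4 + 5 = 50 buttons with no colour reaching 11.
The next button forces some colour to 11, so 50 + 1 = 51.

51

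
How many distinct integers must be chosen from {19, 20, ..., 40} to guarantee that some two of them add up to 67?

Group the elements by complementary pair {x, 67−x}: {27,40}, {28,39}, {29,38}, …, giving 7 two-element pairs and 8 integers whose partner 67−x falls outside [19,40].
Treating each of those 15 groups as a pigeonhole, one can pick one integer per group — 15 integers — with no two summing to 67.
The 16th integer lands in an occupied pair, forcing a sum of 67.

16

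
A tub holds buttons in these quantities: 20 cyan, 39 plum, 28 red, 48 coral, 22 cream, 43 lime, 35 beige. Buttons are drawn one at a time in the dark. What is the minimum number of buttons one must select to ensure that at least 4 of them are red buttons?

211

In the worst case for collecting red buttons, every non-red button comes out first.
There are 20 + 39 + 48 + 22 + 43 + 35 = 207 non-red buttons altogether.
After those, each further button must be red, so 207 + 4 = 211 draws guarantee 4 red buttons.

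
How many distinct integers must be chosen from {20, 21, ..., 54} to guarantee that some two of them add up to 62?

25

Group the elements by complementary pair {x, 62−x}: {20,42}, {21,41}, {22,40}, …, giving 11 two-element pairs, the single value 31 (it cannot pair with itself since the integers are distinct), and 12 integers whose partner 62−x falls outside [20,54].
Treating each of those 24 groups as a pigeonhole, one can pick one integer per group — 24 integers — with no two summing to 62.
The 25th integer lands in an occupied pair, forcing a sum of 62.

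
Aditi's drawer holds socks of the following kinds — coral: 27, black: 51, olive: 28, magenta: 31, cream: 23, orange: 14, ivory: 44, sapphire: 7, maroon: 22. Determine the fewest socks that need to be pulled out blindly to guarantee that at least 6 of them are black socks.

In the worst case for collecting black socks, every non-black sock comes out first.
There are 27 + 28 + 31 + 23 + 14 + 44 + 7 + 22 = 196 non-black socks altogether.
After those, each further sock must be black, so 196 + 6 = 202 draws guarantee 6 black socks.

202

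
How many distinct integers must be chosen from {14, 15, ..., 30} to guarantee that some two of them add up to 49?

12

A set avoiding the sum 49 can contain at most one of each pair {x, 49−x}, plus the 5 elements whose complement lies outside the range.
The integers 14, …, 24 (11 of them) are such a set: any two sum to at least 14+15 = 29 and at most 23+24 = 47 < 49.
Any 12th integer completes one of the 6 pairs, so 12 choices force a sum of 49.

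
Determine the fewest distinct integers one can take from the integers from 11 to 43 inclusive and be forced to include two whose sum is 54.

Two chosen integers sum to 54 exactly when both halves of some pair {x, 54−x} with 11 ≤ x ≤ 54−x ≤ 43 are chosen — 16 such pairs.
The remaining 1 element (those with no distinct partner in range) can never complete a 54-sum, so the worst case takes all of them and one from each pair: 1 + 16 = 17.
By pigeonhole, the 18th integer has to be the second member of some pair, so 17 + 1 = 18.

18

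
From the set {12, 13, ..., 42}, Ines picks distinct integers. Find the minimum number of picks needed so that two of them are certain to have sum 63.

Two chosen integers sum to 63 exactly when both halves of some pair {x, 63−x} with 21 ≤ x ≤ 63−x ≤ 42 are chosen — 11 such pairs.
The remaining 9 elements (those with no distinct partner in range) can never complete a 63-sum, so the worst case takes all of them and one from each pair: 9 + 11 = 20.
Pigeonhole: the 21st integer has to be the second member of some pair, so 20 + 1 = 21.

21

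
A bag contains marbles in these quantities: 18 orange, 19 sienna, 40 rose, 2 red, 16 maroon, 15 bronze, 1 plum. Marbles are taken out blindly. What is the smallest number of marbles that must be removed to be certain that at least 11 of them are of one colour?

54

An adversary could hand out at most 10 marbles per colour (red, plum run out sooner): 10 + 10 + 10 + 2 + 10 + 10 + 1 = 53 marbles and still no colour has 11.
One more marble lands in a colour already at 10, so 54 draws are enough and 53 are not.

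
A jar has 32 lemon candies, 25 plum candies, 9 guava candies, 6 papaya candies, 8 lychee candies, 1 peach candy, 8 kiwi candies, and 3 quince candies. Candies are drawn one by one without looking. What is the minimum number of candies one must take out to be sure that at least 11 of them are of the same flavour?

56

The 8 flavours are the holes; the candies drawn are the pigeons.
To avoid 11 of any one flavour, the worst case takes at most 10 of each flavour, or every candy of a flavour that has fewer than 10.
That gives 10 + 10 + 9 + 6 + 8 + 1 + 8 + 3 = 55 candies with no flavour reaching 11.
The next candy forces some flavour to 11, so 55 + 1 = 56.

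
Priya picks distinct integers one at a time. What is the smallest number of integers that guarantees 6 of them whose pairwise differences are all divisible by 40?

Integers whose pairwise differences are multiples of 40 are exactly those sharing a remainder mod 40. Pigeonhole: the 40 residue classes mod 40 are the pigeonholes.
With 200 integers one could put 5 in each residue class and have no class reach 6.
The 201st integer pushes some class to 6, so 40·5 + 1 = 201.

201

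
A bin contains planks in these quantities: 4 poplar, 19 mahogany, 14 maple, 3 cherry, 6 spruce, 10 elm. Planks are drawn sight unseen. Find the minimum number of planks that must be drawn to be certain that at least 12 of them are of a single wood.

46

By pigeonhole, put each drawn plank into a box by wood. The largest draw with every box below 12 takes min(count, 11) from each wood; woods with fewer than 11 contribute all they have.
Σ min(cᵢ, 11) = 4 + 11 + 11 + 3 + 6 + 10 = 45.
Draw number 45 + 1 = 46 must push one box to 12.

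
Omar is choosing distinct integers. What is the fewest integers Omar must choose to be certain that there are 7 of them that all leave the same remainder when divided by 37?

223

By pigeonhole, the 37 residue classes mod 37 are the pigeonholes.
With 222 integers one could put 6 in each residue class and have no class reach 7.
The 223rd integer pushes some class to 7, so 37·6 + 1 = 223.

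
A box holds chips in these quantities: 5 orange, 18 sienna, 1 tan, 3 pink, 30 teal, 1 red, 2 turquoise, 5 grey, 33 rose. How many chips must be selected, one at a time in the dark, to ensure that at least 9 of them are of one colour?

42

By the pigeonhole principle, the 9 colours are the holes; the chips drawn are the pigeons.
To avoid 9 of any one colour, the worst case takes at most 8 of each colour, or every chip of a colour that has fewer than 8.
That gives 5 + 8 + 1 + 3 + 8 + 1 + 2 + 5 + 8 = 41 chips with no colour reaching 9.
The next chip forces some colour to 9, so 41 + 1 = 42.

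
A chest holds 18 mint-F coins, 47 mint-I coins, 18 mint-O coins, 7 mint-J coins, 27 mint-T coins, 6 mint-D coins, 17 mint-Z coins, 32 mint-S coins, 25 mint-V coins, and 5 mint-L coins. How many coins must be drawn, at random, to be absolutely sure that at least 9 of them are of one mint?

75

An adversary could hand out at most 8 coins per mint (mint-J, mint-D, mint-L run out sooner): 8 + 8 + 8 + 7 + 8 + 6 + 8 + 8 + 8 + 5 = 74 coins and still no mint has 9.
One more coin lands in a mint already at 8, so 75 draws are enough and 74 are not.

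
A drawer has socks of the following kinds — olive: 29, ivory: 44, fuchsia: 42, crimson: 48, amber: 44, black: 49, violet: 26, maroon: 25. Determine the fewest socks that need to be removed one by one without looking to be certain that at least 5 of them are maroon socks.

In the worst case for collecting maroon socks, every non-maroon sock comes out first.
There are 29 + 44 + 42 + 48 + 44 + 49 + 26 = 282 non-maroon socks altogether.
After those, each further sock must be maroon, so 282 + 5 = 287 draws guarantee 5 maroon socks.

287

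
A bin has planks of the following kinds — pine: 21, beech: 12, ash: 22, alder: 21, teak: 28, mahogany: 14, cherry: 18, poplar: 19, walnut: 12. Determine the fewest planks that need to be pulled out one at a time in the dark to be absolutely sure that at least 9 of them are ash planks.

154

In the worst case for collecting ash planks, every non-ash plank comes out first.
There are 21 + 12 + 21 + 28 + 14 + 18 + 19 + 12 = 145 non-ash planks altogether.
After those, each further plank must be ash, so 145 + 9 = 154 draws guarantee 9 ash planks.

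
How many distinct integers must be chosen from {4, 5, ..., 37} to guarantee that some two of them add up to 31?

23

Group the elements by complementary pair {x, 31−x}: {4,27}, {5,26}, {6,25}, …, giving 12 two-element pairs and 10 integers whose partner 31−x falls outside [4,37].
Pigeonhole: treating each of those 22 groups as a pigeonhole, one can pick one integer per group — 22 integers — with no two summing to 31.
The 23rd integer lands in an occupied pair, forcing a sum of 31.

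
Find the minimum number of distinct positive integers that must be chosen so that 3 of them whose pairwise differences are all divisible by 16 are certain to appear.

Integers whose pairwise differences are multiples of 16 are exactly those sharing a remainder mod 16. Pigeonhole: the 16 residue classes mod 16 are the pigeonholes.
With 32 integers one could put 2 in each residue class and have no class reach 3.
The 33rd integer pushes some class to 3, so 16·2 + 1 = 33.

33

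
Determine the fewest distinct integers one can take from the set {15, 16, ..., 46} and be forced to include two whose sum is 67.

20

Two chosen integers sum to 67 exactly when both halves of some pair {x, 67−x} with 21 ≤ x ≤ 67−x ≤ 46 are chosen — 13 such pairs.
The remaining 6 elements (those with no distinct partner in range) can never complete a 67-sum, so the worst case takes all of them and one from each pair: 6 + 13 = 19.
By the pigeonhole principle, the 20th integer has to be the second member of some pair, so 19 + 1 = 20.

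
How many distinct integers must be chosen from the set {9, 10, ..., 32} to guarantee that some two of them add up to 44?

Group the elements by complementary pair {x, 44−x}: {12,32}, {13,31}, {14,30}, …, giving 10 two-element pairs; the single value 22 (it cannot pair with itself since the integers are distinct); and 3 integers whose partner 44−x falls outside [9,32].
By pigeonhole, treating each of those 14 groups as a pigeonhole, one can pick one integer per group — 14 integers — with no two summing to 44.
The 15th integer lands in an occupied pair, forcing a sum of 44.

15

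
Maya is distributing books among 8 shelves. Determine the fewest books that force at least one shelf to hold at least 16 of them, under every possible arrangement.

121

With 120 books one could put exactly 15 in each of the 8 shelves, and no shelf would reach 16.
One more book must land in a shelf that already has 15, giving it 16.
So 8 × 15 + 1 = 121 books are required.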